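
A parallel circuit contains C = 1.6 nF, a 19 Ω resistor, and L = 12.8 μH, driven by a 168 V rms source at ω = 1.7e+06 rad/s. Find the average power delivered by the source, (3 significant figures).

1.49 kW

X_L = ωL = 21.8 Ω
X_C = 1/(ωC) = 368 Ω
Parallel: admittances add. Y = 1/R + 1/(jωL) + jωC
Y = (0.0526 − j0.0432) S
|Y| = 0.0681 S → |Z| = 1/|Y| = 14.7 Ω, ∠Z = −∠Y = 39.4°
I = V/|Z| = 11.4 A
P = VI cos φ = 168 × 11.4 × cos(39.4°) = 1.49 kW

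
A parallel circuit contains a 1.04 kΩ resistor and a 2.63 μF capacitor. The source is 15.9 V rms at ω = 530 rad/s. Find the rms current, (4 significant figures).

X_C = 1/(ωC) = 717.4 Ω
Parallel: admittances add. Y = 1/R + jωC
Y = (0.0009615 + j0.001394) S
|Y| = 0.001693 S → |Z| = 1/|Y| = 590.5 Ω, ∠Z = −∠Y = -55.40°
I = V/|Z| = 15.9/590.5 = 26.92 mA

26.92 mA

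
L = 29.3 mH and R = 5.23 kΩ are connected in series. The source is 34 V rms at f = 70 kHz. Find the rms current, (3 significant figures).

2.44 mA

ω = 2πf = 439800 rad/s
X_L = ωL = 12900 Ω
Z = 5230 + j12900 Ω
|Z| = √(5230² + 12900²) = 13900 Ω
I = V/|Z| = 34/13900 = 2.44 mA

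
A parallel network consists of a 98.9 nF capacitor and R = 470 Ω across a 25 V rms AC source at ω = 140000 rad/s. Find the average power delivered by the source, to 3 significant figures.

X_C = 1/(ωC) = 72.2 Ω
Parallel: admittances add. Y = 1/R + jωC
Y = (0.00213 + j0.0138) S
|Y| = 0.0140 S → |Z| = 1/|Y| = 71.4 Ω, ∠Z = −∠Y = -81.3°
I = V/|Z| = 350 mA
P = VI cos φ = 25 × 0.350 × cos(-81.3°) = 1.33 W

1.33 W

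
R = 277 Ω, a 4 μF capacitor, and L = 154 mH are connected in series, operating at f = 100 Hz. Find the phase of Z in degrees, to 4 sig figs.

-47.39°

ω = 2πf = 628.3 rad/s
X_L = ωL = 96.76 Ω
X_C = 1/(ωC) = 397.9 Ω
Net reactance X = X_L − X_C = -301.1 Ω
Z = 277.0 − j301.1 Ω
|Z| = √(277.0² + 301.1²) = 409.2 Ω
∠Z = arctan(-301.1/277.0) = -47.39°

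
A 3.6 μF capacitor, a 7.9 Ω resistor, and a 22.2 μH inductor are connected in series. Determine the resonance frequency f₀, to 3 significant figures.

17.8 kHz

ω₀ = 1/√(LC) = 1/√(2.22e-05 × 3.6e-06) = 111900 rad/s
f₀ = ω₀/(2π) = 17.8 kHz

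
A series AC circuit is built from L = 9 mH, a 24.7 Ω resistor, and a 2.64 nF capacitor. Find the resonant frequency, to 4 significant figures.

32.65 kHz

ω₀ = 1/√(LC) = 1/√(0.009 × 2.64e-09) = 205200 rad/s
f₀ = ω₀/(2π) = 32.65 kHz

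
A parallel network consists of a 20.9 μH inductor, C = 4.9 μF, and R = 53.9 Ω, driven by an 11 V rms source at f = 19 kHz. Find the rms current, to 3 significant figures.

2.04 A

ω = 2πf = 119400 rad/s
X_L = ωL = 2.50 Ω
X_C = 1/(ωC) = 1.71 Ω
Parallel: admittances add. Y = 1/R + 1/(jωL) + jωC
Y = (0.0186 + j0.184) S
|Y| = 0.185 S → |Z| = 1/|Y| = 5.40 Ω, ∠Z = −∠Y = -84.2°
I = V/|Z| = 11/5.40 = 2.04 A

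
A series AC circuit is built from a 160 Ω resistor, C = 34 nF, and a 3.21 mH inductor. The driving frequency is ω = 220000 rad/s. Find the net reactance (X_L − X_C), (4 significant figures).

X_L = ωL = 706.2 Ω
X_C = 1/(ωC) = 133.7 Ω
X = 706.2 − 133.7 = 572.5 Ω

572.5 Ω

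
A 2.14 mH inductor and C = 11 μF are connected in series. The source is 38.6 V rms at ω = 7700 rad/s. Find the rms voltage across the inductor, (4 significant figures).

X_L = ωL = 16.48 Ω
X_C = 1/(ωC) = 11.81 Ω
Net reactance X = X_L − X_C = 4.672 Ω
Z = j4.672 Ω
|Z| = √(0² + 4.672²) = 4.672 Ω
I = V/|Z| = 8.263 A
V_L = I·|Z_L| = 8.263 × 16.48 = 136.2 V

136.2 V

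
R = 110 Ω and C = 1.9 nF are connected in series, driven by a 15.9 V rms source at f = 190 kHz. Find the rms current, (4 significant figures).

ω = 2πf = 1.194e+06 rad/s
X_C = 1/(ωC) = 440.9 Ω
Z = 110.0 − j440.9 Ω
|Z| = √(110.0² + 440.9²) = 454.4 Ω
I = V/|Z| = 15.9/454.4 = 34.99 mA

34.99 mA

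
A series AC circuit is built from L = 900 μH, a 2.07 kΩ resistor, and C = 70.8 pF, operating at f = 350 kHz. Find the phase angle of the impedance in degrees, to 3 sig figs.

-65.0°

ω = 2πf = 2.199e+06 rad/s
X_L = ωL = 1980 Ω
X_C = 1/(ωC) = 6420 Ω
Net reactance X = X_L − X_C = -4440 Ω
Z = 2070 − j4440 Ω
|Z| = √(2070² + 4440²) = 4900 Ω
∠Z = arctan(-4440/2070) = -65.0°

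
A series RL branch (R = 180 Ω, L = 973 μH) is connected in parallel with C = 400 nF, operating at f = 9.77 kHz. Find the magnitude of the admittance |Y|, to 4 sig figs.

ω = 2πf = 61390 rad/s
X_L = ωL = 59.73 Ω
X_C = 1/(ωC) = 40.73 Ω
Branch 1 (R+jX_L): Z₁ = 180.0 + j59.73 Ω, |Z₁| = 189.7 Ω
Branch 2 (−jX_C): Z₂ = −j40.73 Ω
Parallel: Z = Z₁Z₂/(Z₁+Z₂), |Z| = 42.67 Ω, ∠Z = -77.67°
|Y| = 1/|Z| = 23.43 mS

23.43 mS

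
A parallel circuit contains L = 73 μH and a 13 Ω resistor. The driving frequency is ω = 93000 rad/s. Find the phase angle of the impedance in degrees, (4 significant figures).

62.43°

X_L = ωL = 6.789 Ω
Parallel: admittances add. Y = 1/R + 1/(jωL)
Y = (0.07692 − j0.1473) S
|Y| = 0.1662 S → |Z| = 1/|Y| = 6.018 Ω, ∠Z = −∠Y = 62.43°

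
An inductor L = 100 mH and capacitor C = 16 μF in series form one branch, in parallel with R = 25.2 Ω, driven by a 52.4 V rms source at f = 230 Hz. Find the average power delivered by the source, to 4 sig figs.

109.0 W

ω = 2πf = 1445 rad/s
X_L = ωL = 144.5 Ω
X_C = 1/(ωC) = 43.25 Ω
Branch 1: Z₁ = R = 25.20 Ω
Branch 2 (series LC): Z₂ = j(X_L − X_C) = j101.3 Ω
Parallel: Z = Z₁Z₂/(Z₁+Z₂), |Z| = 24.45 Ω, ∠Z = 13.97°
I = V/|Z| = 2.143 A
P = VI cos φ = 52.4 × 2.143 × cos(13.97°) = 109.0 W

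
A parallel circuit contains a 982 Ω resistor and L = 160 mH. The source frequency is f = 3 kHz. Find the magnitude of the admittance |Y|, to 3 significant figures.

1.07 mS

ω = 2πf = 18850 rad/s
X_L = ωL = 3020 Ω
Parallel: admittances add. Y = 1/R + 1/(jωL)
Y = (0.00102 − j0.000332) S
|Y| = 0.00107 S → |Z| = 1/|Y| = 934 Ω, ∠Z = −∠Y = 18.0°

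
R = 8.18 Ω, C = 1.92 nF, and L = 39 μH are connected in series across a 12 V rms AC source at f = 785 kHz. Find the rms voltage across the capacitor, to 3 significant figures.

14.5 V

ω = 2πf = 4.932e+06 rad/s
X_L = ωL = 192 Ω
X_C = 1/(ωC) = 106 Ω
Net reactance X = X_L − X_C = 86.8 Ω
Z = 8.18 + j86.8 Ω
|Z| = √(8.18² + 86.8²) = 87.1 Ω
I = V/|Z| = 138 mA
V_C = I·|Z_C| = 0.138 × 106 = 14.5 V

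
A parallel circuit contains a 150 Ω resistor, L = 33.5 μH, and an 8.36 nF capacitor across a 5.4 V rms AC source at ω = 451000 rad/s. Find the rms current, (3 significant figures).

X_L = ωL = 15.1 Ω
X_C = 1/(ωC) = 265 Ω
Parallel: admittances add. Y = 1/R + 1/(jωL) + jωC
Y = (0.00667 − j0.0624) S
|Y| = 0.0628 S → |Z| = 1/|Y| = 15.9 Ω, ∠Z = −∠Y = 83.9°
I = V/|Z| = 5.4/15.9 = 339 mA

339 mA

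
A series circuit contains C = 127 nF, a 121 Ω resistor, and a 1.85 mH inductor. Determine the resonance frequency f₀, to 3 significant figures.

10.4 kHz

ω₀ = 1/√(LC) = 1/√(0.00185 × 1.27e-07) = 65240 rad/s
f₀ = ω₀/(2π) = 10.4 kHz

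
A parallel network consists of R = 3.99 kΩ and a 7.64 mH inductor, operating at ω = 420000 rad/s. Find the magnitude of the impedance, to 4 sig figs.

2501 Ω

X_L = ωL = 3209 Ω
Parallel: admittances add. Y = 1/R + 1/(jωL)
Y = (0.0002506 − j0.0003116) S
|Y| = 0.0003999 S → |Z| = 1/|Y| = 2501 Ω, ∠Z = −∠Y = 51.19°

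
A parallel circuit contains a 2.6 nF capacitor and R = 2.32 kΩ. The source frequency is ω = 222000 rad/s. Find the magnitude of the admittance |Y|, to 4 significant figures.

X_C = 1/(ωC) = 1733 Ω
Parallel: admittances add. Y = 1/R + jωC
Y = (0.0004310 + j0.0005772) S
|Y| = 0.0007204 S → |Z| = 1/|Y| = 1388 Ω, ∠Z = −∠Y = -53.25°

720.4 μS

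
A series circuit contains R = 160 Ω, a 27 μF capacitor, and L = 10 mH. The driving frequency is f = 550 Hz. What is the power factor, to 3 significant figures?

0.989

ω = 2πf = 3456 rad/s
X_L = ωL = 34.6 Ω
X_C = 1/(ωC) = 10.7 Ω
Net reactance X = X_L − X_C = 23.8 Ω
Z = 160 + j23.8 Ω
|Z| = √(160² + 23.8²) = 162 Ω
∠Z = arctan(23.8/160) = 8.47°
cos φ = cos(8.47°) = 0.989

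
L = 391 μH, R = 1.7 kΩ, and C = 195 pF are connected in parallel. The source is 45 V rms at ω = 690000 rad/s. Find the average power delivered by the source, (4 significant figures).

X_L = ωL = 269.8 Ω
X_C = 1/(ωC) = 7432 Ω
Parallel: admittances add. Y = 1/R + 1/(jωL) + jωC
Y = (0.0005882 − j0.003572) S
|Y| = 0.003620 S → |Z| = 1/|Y| = 276.2 Ω, ∠Z = −∠Y = 80.65°
I = V/|Z| = 162.9 mA
P = VI cos φ = 45 × 0.1629 × cos(80.65°) = 1.191 W

1.191 W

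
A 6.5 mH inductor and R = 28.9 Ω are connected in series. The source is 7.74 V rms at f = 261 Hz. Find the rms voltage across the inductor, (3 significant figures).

2.68 V

ω = 2πf = 1640 rad/s
X_L = ωL = 10.7 Ω
Z = 28.9 + j10.7 Ω
|Z| = √(28.9² + 10.7²) = 30.8 Ω
I = V/|Z| = 251 mA
V_L = I·|Z_L| = 0.251 × 10.7 = 2.68 V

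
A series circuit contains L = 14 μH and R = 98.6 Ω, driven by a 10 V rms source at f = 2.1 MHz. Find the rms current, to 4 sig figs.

47.76 mA

ω = 2πf = 1.319e+07 rad/s
X_L = ωL = 184.7 Ω
Z = 98.60 + j184.7 Ω
|Z| = √(98.60² + 184.7²) = 209.4 Ω
I = V/|Z| = 10/209.4 = 47.76 mA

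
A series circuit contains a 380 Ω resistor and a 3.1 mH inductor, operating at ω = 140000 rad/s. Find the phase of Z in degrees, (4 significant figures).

48.80°

X_L = ωL = 434.0 Ω
Z = 380.0 + j434.0 Ω
|Z| = √(380.0² + 434.0²) = 576.9 Ω
∠Z = arctan(434.0/380.0) = 48.80°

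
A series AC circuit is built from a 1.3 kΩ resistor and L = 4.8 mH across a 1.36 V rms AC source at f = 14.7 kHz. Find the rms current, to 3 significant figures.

ω = 2πf = 92360 rad/s
X_L = ωL = 443 Ω
Z = 1300 + j443 Ω
|Z| = √(1300² + 443²) = 1370 Ω
I = V/|Z| = 1.36/1370 = 990 μA

990 μA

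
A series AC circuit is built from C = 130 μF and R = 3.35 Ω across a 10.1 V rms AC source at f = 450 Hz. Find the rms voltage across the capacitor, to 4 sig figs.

ω = 2πf = 2827 rad/s
X_C = 1/(ωC) = 2.721 Ω
Z = 3.350 − j2.721 Ω
|Z| = √(3.350² + 2.721²) = 4.316 Ω
I = V/|Z| = 2.340 A
V_C = I·|Z_C| = 2.340 × 2.721 = 6.367 V

6.367 V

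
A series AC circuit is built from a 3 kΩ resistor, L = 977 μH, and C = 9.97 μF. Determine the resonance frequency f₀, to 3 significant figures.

ω₀ = 1/√(LC) = 1/√(0.000977 × 9.97e-06) = 10130 rad/s
f₀ = ω₀/(2π) = 1.61 kHz

1.61 kHz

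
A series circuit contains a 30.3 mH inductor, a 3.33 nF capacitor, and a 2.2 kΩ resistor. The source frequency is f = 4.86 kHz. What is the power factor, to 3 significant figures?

ω = 2πf = 30540 rad/s
X_L = ωL = 925 Ω
X_C = 1/(ωC) = 9830 Ω
Net reactance X = X_L − X_C = -8910 Ω
Z = 2200 − j8910 Ω
|Z| = √(2200² + 8910²) = 9180 Ω
∠Z = arctan(-8910/2200) = -76.1°
cos φ = cos(-76.1°) = 0.240

0.240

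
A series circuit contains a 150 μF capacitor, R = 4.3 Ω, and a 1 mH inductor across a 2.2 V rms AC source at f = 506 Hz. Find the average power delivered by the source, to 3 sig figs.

1.06 W

ω = 2πf = 3179 rad/s
X_L = ωL = 3.18 Ω
X_C = 1/(ωC) = 2.10 Ω
Net reactance X = X_L − X_C = 1.08 Ω
Z = 4.30 + j1.08 Ω
|Z| = √(4.30² + 1.08²) = 4.43 Ω
∠Z = arctan(1.08/4.30) = 14.1°
I = V/|Z| = 496 mA
P = VI cos φ = 2.2 × 0.496 × cos(14.1°) = 1.06 W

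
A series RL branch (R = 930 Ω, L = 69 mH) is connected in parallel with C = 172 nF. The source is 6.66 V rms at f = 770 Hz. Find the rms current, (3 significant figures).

ω = 2πf = 4838 rad/s
X_L = ωL = 334 Ω
X_C = 1/(ωC) = 1200 Ω
Branch 1 (R+jX_L): Z₁ = 930 + j334 Ω, |Z₁| = 988 Ω
Branch 2 (−jX_C): Z₂ = −j1200 Ω
Parallel: Z = Z₁Z₂/(Z₁+Z₂), |Z| = 933 Ω, ∠Z = -27.2°
I = V/|Z| = 6.66/933 = 7.13 mA

7.13 mA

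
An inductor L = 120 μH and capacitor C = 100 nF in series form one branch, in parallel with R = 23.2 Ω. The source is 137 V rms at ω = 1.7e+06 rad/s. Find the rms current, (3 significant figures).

5.95 A

X_L = ωL = 204 Ω
X_C = 1/(ωC) = 5.88 Ω
Branch 1: Z₁ = R = 23.2 Ω
Branch 2 (series LC): Z₂ = j(X_L − X_C) = j198 Ω
Parallel: Z = Z₁Z₂/(Z₁+Z₂), |Z| = 23.0 Ω, ∠Z = 6.68°
I = V/|Z| = 137/23.0 = 5.95 A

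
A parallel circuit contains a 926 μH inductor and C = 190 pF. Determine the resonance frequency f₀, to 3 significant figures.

379 kHz

ω₀ = 1/√(LC) = 1/√(0.000926 × 1.9e-10) = 2.384e+06 rad/s
f₀ = ω₀/(2π) = 379 kHz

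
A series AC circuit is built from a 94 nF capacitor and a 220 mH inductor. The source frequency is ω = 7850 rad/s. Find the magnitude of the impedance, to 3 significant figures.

X_L = ωL = 1730 Ω
X_C = 1/(ωC) = 1360 Ω
Net reactance X = X_L − X_C = 372 Ω
Z = j372 Ω
|Z| = √(0² + 372²) = 372 Ω

372 Ω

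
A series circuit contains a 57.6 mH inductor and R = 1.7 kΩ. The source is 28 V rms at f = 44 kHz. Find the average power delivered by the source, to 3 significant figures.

5.20 mW

ω = 2πf = 276500 rad/s
X_L = ωL = 15900 Ω
Z = 1700 + j15900 Ω
|Z| = √(1700² + 15900²) = 16000 Ω
∠Z = arctan(15900/1700) = 83.9°
I = V/|Z| = 1.75 mA
P = VI cos φ = 28 × 0.00175 × cos(83.9°) = 5.20 mW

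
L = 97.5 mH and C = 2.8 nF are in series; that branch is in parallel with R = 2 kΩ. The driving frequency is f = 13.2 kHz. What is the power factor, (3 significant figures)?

0.884

ω = 2πf = 82940 rad/s
X_L = ωL = 8090 Ω
X_C = 1/(ωC) = 4310 Ω
Branch 1: Z₁ = R = 2000 Ω
Branch 2 (series LC): Z₂ = j(X_L − X_C) = j3780 Ω
Parallel: Z = Z₁Z₂/(Z₁+Z₂), |Z| = 1770 Ω, ∠Z = 27.9°
cos φ = cos(27.9°) = 0.884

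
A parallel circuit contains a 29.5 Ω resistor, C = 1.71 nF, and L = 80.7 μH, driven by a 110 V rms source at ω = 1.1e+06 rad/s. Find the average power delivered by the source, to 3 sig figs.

X_L = ωL = 88.8 Ω
X_C = 1/(ωC) = 532 Ω
Parallel: admittances add. Y = 1/R + 1/(jωL) + jωC
Y = (0.0339 − j0.00938) S
|Y| = 0.0352 S → |Z| = 1/|Y| = 28.4 Ω, ∠Z = −∠Y = 15.5°
I = V/|Z| = 3.87 A
P = VI cos φ = 110 × 3.87 × cos(15.5°) = 410 W

410 W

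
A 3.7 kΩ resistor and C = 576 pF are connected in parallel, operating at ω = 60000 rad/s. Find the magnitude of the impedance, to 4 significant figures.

3670 Ω

X_C = 1/(ωC) = 28940 Ω
Parallel: admittances add. Y = 1/R + jωC
Y = (0.0002703 + j3.456e-05) S
|Y| = 0.0002725 S → |Z| = 1/|Y| = 3670 Ω, ∠Z = −∠Y = -7.287°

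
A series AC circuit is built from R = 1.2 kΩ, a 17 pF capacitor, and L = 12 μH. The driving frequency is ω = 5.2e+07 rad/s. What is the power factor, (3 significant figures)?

X_L = ωL = 624 Ω
X_C = 1/(ωC) = 1130 Ω
Net reactance X = X_L − X_C = -507 Ω
Z = 1200 − j507 Ω
|Z| = √(1200² + 507²) = 1300 Ω
∠Z = arctan(-507/1200) = -22.9°
cos φ = cos(-22.9°) = 0.921

0.921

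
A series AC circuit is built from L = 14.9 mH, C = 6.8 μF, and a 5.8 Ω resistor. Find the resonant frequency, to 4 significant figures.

ω₀ = 1/√(LC) = 1/√(0.0149 × 6.8e-06) = 3142 rad/s
f₀ = ω₀/(2π) = 500.0 Hz

500.0 Hz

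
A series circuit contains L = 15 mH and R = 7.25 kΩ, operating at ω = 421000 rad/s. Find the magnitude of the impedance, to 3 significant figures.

9610 Ω

X_L = ωL = 6320 Ω
Z = 7250 + j6320 Ω
|Z| = √(7250² + 6320²) = 9610 Ω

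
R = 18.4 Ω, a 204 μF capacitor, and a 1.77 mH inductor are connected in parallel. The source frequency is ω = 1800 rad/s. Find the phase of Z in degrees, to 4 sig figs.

-44.46°

X_L = ωL = 3.186 Ω
X_C = 1/(ωC) = 2.723 Ω
Parallel: admittances add. Y = 1/R + 1/(jωL) + jωC
Y = (0.05435 + j0.05333) S
|Y| = 0.07614 S → |Z| = 1/|Y| = 13.13 Ω, ∠Z = −∠Y = -44.46°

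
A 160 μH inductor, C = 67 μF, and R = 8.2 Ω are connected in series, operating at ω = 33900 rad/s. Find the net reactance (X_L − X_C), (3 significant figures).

X_L = ωL = 5.42 Ω
X_C = 1/(ωC) = 0.440 Ω
X = 5.42 − 0.440 = 4.98 Ω

4.98 Ω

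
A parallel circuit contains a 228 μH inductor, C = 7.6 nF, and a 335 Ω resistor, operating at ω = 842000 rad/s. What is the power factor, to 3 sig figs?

0.929

X_L = ωL = 192 Ω
X_C = 1/(ωC) = 156 Ω
Parallel: admittances add. Y = 1/R + 1/(jωL) + jωC
Y = (0.00299 + j0.00119) S
|Y| = 0.00321 S → |Z| = 1/|Y| = 311 Ω, ∠Z = −∠Y = -21.7°
cos φ = cos(-21.7°) = 0.929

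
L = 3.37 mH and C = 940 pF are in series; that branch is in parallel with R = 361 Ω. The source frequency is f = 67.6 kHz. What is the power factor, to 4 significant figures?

0.9478

ω = 2πf = 424700 rad/s
X_L = ωL = 1431 Ω
X_C = 1/(ωC) = 2505 Ω
Branch 1: Z₁ = R = 361.0 Ω
Branch 2 (series LC): Z₂ = j(X_L − X_C) = −j1073 Ω
Parallel: Z = Z₁Z₂/(Z₁+Z₂), |Z| = 342.2 Ω, ∠Z = -18.59°
cos φ = cos(-18.59°) = 0.9478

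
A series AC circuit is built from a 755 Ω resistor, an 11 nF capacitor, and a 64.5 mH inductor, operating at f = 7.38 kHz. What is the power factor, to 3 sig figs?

ω = 2πf = 46370 rad/s
X_L = ωL = 2990 Ω
X_C = 1/(ωC) = 1960 Ω
Net reactance X = X_L − X_C = 1030 Ω
Z = 755 + j1030 Ω
|Z| = √(755² + 1030²) = 1280 Ω
∠Z = arctan(1030/755) = 53.8°
cos φ = cos(53.8°) = 0.591

0.591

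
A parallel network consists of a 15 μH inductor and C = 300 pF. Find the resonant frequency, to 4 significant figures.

2.373 MHz

ω₀ = 1/√(LC) = 1/√(1.5e-05 × 3e-10) = 1.491e+07 rad/s
f₀ = ω₀/(2π) = 2.373 MHz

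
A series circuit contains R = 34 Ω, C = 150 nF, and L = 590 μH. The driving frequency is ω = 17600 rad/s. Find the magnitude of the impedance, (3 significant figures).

370 Ω

X_L = ωL = 10.4 Ω
X_C = 1/(ωC) = 379 Ω
Net reactance X = X_L − X_C = -368 Ω
Z = 34.0 − j368 Ω
|Z| = √(34.0² + 368²) = 370 Ω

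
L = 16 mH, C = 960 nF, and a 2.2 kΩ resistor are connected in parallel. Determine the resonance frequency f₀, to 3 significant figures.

ω₀ = 1/√(LC) = 1/√(0.016 × 9.6e-07) = 8069 rad/s
f₀ = ω₀/(2π) = 1.28 kHz

1.28 kHz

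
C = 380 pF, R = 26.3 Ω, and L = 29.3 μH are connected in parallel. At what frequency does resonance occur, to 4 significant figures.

1.508 MHz

ω₀ = 1/√(LC) = 1/√(2.93e-05 × 3.8e-10) = 9.477e+06 rad/s
f₀ = ω₀/(2π) = 1.508 MHz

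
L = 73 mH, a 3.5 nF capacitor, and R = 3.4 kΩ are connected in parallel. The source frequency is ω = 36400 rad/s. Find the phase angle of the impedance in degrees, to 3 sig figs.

40.2°

X_L = ωL = 2660 Ω
X_C = 1/(ωC) = 7850 Ω
Parallel: admittances add. Y = 1/R + 1/(jωL) + jωC
Y = (0.000294 − j0.000249) S
|Y| = 0.000385 S → |Z| = 1/|Y| = 2600 Ω, ∠Z = −∠Y = 40.2°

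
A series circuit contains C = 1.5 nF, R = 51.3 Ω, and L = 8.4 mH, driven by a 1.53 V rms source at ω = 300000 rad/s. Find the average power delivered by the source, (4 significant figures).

1.315 mW

X_L = ωL = 2520 Ω
X_C = 1/(ωC) = 2222 Ω
Net reactance X = X_L − X_C = 297.8 Ω
Z = 51.30 + j297.8 Ω
|Z| = √(51.30² + 297.8²) = 302.2 Ω
∠Z = arctan(297.8/51.30) = 80.23°
I = V/|Z| = 5.063 mA
P = VI cos φ = 1.53 × 0.005063 × cos(80.23°) = 1.315 mW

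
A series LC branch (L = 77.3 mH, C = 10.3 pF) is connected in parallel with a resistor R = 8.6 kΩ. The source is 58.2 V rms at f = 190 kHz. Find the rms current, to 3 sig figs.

ω = 2πf = 1.194e+06 rad/s
X_L = ωL = 92300 Ω
X_C = 1/(ωC) = 81300 Ω
Branch 1: Z₁ = R = 8600 Ω
Branch 2 (series LC): Z₂ = j(X_L − X_C) = j11000 Ω
Parallel: Z = Z₁Z₂/(Z₁+Z₂), |Z| = 6760 Ω, ∠Z = 38.1°
I = V/|Z| = 58.2/6760 = 8.60 mA

8.60 mA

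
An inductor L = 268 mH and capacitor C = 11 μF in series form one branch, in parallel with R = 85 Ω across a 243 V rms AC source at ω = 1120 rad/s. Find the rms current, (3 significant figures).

X_L = ωL = 300 Ω
X_C = 1/(ωC) = 81.2 Ω
Branch 1: Z₁ = R = 85.0 Ω
Branch 2 (series LC): Z₂ = j(X_L − X_C) = j219 Ω
Parallel: Z = Z₁Z₂/(Z₁+Z₂), |Z| = 79.2 Ω, ∠Z = 21.2°
I = V/|Z| = 243/79.2 = 3.07 A

3.07 A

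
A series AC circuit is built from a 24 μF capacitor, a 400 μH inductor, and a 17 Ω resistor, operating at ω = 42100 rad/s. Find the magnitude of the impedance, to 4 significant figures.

23.24 Ω

X_L = ωL = 16.84 Ω
X_C = 1/(ωC) = 0.9897 Ω
Net reactance X = X_L − X_C = 15.85 Ω
Z = 17.00 + j15.85 Ω
|Z| = √(17.00² + 15.85²) = 23.24 Ω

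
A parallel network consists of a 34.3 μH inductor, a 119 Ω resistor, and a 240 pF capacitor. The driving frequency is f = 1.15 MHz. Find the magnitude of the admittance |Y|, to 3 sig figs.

ω = 2πf = 7.226e+06 rad/s
X_L = ωL = 248 Ω
X_C = 1/(ωC) = 577 Ω
Parallel: admittances add. Y = 1/R + 1/(jωL) + jωC
Y = (0.00840 − j0.00230) S
|Y| = 0.00871 S → |Z| = 1/|Y| = 115 Ω, ∠Z = −∠Y = 15.3°

8.71 mS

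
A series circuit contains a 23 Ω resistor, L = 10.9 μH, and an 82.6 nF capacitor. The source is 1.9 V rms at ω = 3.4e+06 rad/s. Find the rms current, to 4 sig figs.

46.76 mA

X_L = ωL = 37.06 Ω
X_C = 1/(ωC) = 3.561 Ω
Net reactance X = X_L − X_C = 33.50 Ω
Z = 23.00 + j33.50 Ω
|Z| = √(23.00² + 33.50²) = 40.63 Ω
I = V/|Z| = 1.9/40.63 = 46.76 mA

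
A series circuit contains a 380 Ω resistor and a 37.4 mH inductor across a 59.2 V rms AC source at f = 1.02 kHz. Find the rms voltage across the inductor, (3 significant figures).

ω = 2πf = 6409 rad/s
X_L = ωL = 240 Ω
Z = 380 + j240 Ω
|Z| = √(380² + 240²) = 449 Ω
I = V/|Z| = 132 mA
V_L = I·|Z_L| = 0.132 × 240 = 31.6 V

31.6 V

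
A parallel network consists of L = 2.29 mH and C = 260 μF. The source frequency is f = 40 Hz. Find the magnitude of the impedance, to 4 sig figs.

ω = 2πf = 251.3 rad/s
X_L = ωL = 0.5755 Ω
X_C = 1/(ωC) = 15.30 Ω
Parallel: admittances add. Y = 1/(jωL) + jωC
Y = (0 − j1.672) S
|Y| = 1.672 S → |Z| = 1/|Y| = 0.5980 Ω, ∠Z = −∠Y = 90.00°

0.5980 Ω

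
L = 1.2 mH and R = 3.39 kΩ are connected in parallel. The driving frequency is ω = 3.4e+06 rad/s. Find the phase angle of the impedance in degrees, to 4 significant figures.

X_L = ωL = 4080 Ω
Parallel: admittances add. Y = 1/R + 1/(jωL)
Y = (0.0002950 − j0.0002451) S
|Y| = 0.0003835 S → |Z| = 1/|Y| = 2607 Ω, ∠Z = −∠Y = 39.72°

39.72°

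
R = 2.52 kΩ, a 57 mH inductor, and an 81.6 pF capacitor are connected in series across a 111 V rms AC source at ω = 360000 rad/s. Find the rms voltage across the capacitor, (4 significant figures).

X_L = ωL = 20520 Ω
X_C = 1/(ωC) = 34040 Ω
Net reactance X = X_L − X_C = -13520 Ω
Z = 2520 − j13520 Ω
|Z| = √(2520² + 13520²) = 13750 Ω
I = V/|Z| = 8.070 mA
V_C = I·|Z_C| = 0.008070 × 34040 = 274.7 V

274.7 V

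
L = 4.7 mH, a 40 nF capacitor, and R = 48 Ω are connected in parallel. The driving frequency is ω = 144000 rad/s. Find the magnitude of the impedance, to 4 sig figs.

47.02 Ω

X_L = ωL = 676.8 Ω
X_C = 1/(ωC) = 173.6 Ω
Parallel: admittances add. Y = 1/R + 1/(jωL) + jωC
Y = (0.02083 + j0.004282) S
|Y| = 0.02127 S → |Z| = 1/|Y| = 47.02 Ω, ∠Z = −∠Y = -11.62°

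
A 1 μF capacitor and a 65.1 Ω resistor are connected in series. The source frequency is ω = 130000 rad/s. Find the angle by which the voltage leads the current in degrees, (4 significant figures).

X_C = 1/(ωC) = 7.692 Ω
Z = 65.10 − j7.692 Ω
|Z| = √(65.10² + 7.692²) = 65.55 Ω
∠Z = arctan(-7.692/65.10) = -6.739°

-6.739°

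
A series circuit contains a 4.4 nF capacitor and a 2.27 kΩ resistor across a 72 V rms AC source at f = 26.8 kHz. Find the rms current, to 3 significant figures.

27.3 mA

ω = 2πf = 168400 rad/s
X_C = 1/(ωC) = 1350 Ω
Z = 2270 − j1350 Ω
|Z| = √(2270² + 1350²) = 2640 Ω
I = V/|Z| = 72/2640 = 27.3 mA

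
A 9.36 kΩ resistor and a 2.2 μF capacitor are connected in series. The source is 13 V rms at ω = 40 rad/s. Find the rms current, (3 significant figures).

883 μA

X_C = 1/(ωC) = 11400 Ω
Z = 9360 − j11400 Ω
|Z| = √(9360² + 11400²) = 14700 Ω
I = V/|Z| = 13/14700 = 883 μA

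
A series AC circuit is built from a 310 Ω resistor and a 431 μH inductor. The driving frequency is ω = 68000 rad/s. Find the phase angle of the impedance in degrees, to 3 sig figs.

X_L = ωL = 29.3 Ω
Z = 310 + j29.3 Ω
|Z| = √(310² + 29.3²) = 311 Ω
∠Z = arctan(29.3/310) = 5.40°

5.40°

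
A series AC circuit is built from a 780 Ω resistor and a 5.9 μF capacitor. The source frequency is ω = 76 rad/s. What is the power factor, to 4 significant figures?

X_C = 1/(ωC) = 2230 Ω
Z = 780.0 − j2230 Ω
|Z| = √(780.0² + 2230²) = 2363 Ω
∠Z = arctan(-2230/780.0) = -70.72°
cos φ = cos(-70.72°) = 0.3301

0.3301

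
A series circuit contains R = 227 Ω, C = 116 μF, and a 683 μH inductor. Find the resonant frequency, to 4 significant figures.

565.4 Hz

ω₀ = 1/√(LC) = 1/√(0.000683 × 0.000116) = 3553 rad/s
f₀ = ω₀/(2π) = 565.4 Hz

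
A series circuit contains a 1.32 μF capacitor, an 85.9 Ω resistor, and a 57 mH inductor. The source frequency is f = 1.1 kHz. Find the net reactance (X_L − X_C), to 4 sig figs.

ω = 2πf = 6912 rad/s
X_L = ωL = 394.0 Ω
X_C = 1/(ωC) = 109.6 Ω
X = 394.0 − 109.6 = 284.3 Ω

284.3 Ω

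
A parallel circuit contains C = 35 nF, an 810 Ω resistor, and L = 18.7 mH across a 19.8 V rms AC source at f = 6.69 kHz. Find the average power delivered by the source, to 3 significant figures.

484 mW

ω = 2πf = 42030 rad/s
X_L = ωL = 786 Ω
X_C = 1/(ωC) = 680 Ω
Parallel: admittances add. Y = 1/R + 1/(jωL) + jωC
Y = (0.00123 + j0.000199) S
|Y| = 0.00125 S → |Z| = 1/|Y| = 800 Ω, ∠Z = −∠Y = -9.16°
I = V/|Z| = 24.8 mA
P = VI cos φ = 19.8 × 0.0248 × cos(-9.16°) = 484 mW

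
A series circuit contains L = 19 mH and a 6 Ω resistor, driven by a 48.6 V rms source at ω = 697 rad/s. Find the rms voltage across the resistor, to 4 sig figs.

X_L = ωL = 13.24 Ω
Z = 6.000 + j13.24 Ω
|Z| = √(6.000² + 13.24²) = 14.54 Ω
I = V/|Z| = 3.343 A
V_R = I·|Z_R| = 3.343 × 6.000 = 20.06 V

20.06 V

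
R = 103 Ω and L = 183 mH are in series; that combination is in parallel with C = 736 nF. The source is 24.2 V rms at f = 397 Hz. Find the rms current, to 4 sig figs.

12.88 mA

ω = 2πf = 2494 rad/s
X_L = ωL = 456.5 Ω
X_C = 1/(ωC) = 544.7 Ω
Branch 1 (R+jX_L): Z₁ = 103.0 + j456.5 Ω, |Z₁| = 468.0 Ω
Branch 2 (−jX_C): Z₂ = −j544.7 Ω
Parallel: Z = Z₁Z₂/(Z₁+Z₂), |Z| = 1880 Ω, ∠Z = 27.86°
I = V/|Z| = 24.2/1880 = 12.88 mA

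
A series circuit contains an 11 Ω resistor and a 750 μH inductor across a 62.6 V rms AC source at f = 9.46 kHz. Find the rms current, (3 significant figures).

ω = 2πf = 59440 rad/s
X_L = ωL = 44.6 Ω
Z = 11.0 + j44.6 Ω
|Z| = √(11.0² + 44.6²) = 45.9 Ω
I = V/|Z| = 62.6/45.9 = 1.36 A

1.36 A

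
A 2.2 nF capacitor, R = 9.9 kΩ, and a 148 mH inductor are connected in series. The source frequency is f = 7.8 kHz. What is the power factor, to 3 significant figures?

ω = 2πf = 49010 rad/s
X_L = ωL = 7250 Ω
X_C = 1/(ωC) = 9270 Ω
Net reactance X = X_L − X_C = -2020 Ω
Z = 9900 − j2020 Ω
|Z| = √(9900² + 2020²) = 10100 Ω
∠Z = arctan(-2020/9900) = -11.5°
cos φ = cos(-11.5°) = 0.980

0.980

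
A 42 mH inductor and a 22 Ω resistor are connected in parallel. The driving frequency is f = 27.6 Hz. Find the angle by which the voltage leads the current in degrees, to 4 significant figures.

71.68°

ω = 2πf = 173.4 rad/s
X_L = ωL = 7.283 Ω
Parallel: admittances add. Y = 1/R + 1/(jωL)
Y = (0.04545 − j0.1373) S
|Y| = 0.1446 S → |Z| = 1/|Y| = 6.914 Ω, ∠Z = −∠Y = 71.68°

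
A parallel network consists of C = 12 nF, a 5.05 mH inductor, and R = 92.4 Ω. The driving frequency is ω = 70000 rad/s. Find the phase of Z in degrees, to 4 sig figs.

10.41°

X_L = ωL = 353.5 Ω
X_C = 1/(ωC) = 1190 Ω
Parallel: admittances add. Y = 1/R + 1/(jωL) + jωC
Y = (0.01082 − j0.001989) S
|Y| = 0.01100 S → |Z| = 1/|Y| = 90.88 Ω, ∠Z = −∠Y = 10.41°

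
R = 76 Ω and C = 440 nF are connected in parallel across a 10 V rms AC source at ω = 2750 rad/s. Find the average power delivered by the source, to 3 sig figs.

1.32 W

X_C = 1/(ωC) = 826 Ω
Parallel: admittances add. Y = 1/R + jωC
Y = (0.0132 + j0.00121) S
|Y| = 0.0132 S → |Z| = 1/|Y| = 75.7 Ω, ∠Z = −∠Y = -5.25°
I = V/|Z| = 132 mA
P = VI cos φ = 10 × 0.132 × cos(-5.25°) = 1.32 W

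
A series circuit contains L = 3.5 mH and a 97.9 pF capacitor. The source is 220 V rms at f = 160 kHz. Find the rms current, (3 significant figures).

ω = 2πf = 1.005e+06 rad/s
X_L = ωL = 3520 Ω
X_C = 1/(ωC) = 10200 Ω
Net reactance X = X_L − X_C = -6640 Ω
Z = − j6640 Ω
|Z| = √(0² + 6640²) = 6640 Ω
I = V/|Z| = 220/6640 = 33.1 mA

33.1 mA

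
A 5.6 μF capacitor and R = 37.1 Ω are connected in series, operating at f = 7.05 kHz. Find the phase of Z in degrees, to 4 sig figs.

-6.201°

ω = 2πf = 44300 rad/s
X_C = 1/(ωC) = 4.031 Ω
Z = 37.10 − j4.031 Ω
|Z| = √(37.10² + 4.031²) = 37.32 Ω
∠Z = arctan(-4.031/37.10) = -6.201°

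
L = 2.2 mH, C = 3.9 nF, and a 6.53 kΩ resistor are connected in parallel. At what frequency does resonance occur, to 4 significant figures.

ω₀ = 1/√(LC) = 1/√(0.0022 × 3.9e-09) = 341400 rad/s
f₀ = ω₀/(2π) = 54.33 kHz

54.33 kHz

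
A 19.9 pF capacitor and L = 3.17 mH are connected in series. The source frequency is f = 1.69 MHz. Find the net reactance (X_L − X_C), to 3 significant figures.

ω = 2πf = 1.062e+07 rad/s
X_L = ωL = 33700 Ω
X_C = 1/(ωC) = 4730 Ω
X = 33700 − 4730 = 28900 Ω

28900 Ω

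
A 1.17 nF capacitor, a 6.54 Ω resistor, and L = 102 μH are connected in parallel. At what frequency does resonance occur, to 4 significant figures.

460.7 kHz

ω₀ = 1/√(LC) = 1/√(0.000102 × 1.17e-09) = 2.895e+06 rad/s
f₀ = ω₀/(2π) = 460.7 kHz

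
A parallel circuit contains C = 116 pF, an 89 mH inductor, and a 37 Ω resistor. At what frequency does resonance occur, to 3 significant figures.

49.5 kHz

ω₀ = 1/√(LC) = 1/√(0.089 × 1.16e-10) = 311200 rad/s
f₀ = ω₀/(2π) = 49.5 kHz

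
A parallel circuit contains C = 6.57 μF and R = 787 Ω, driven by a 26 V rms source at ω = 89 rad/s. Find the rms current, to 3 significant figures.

36.4 mA

X_C = 1/(ωC) = 1710 Ω
Parallel: admittances add. Y = 1/R + jωC
Y = (0.00127 + j0.000585) S
|Y| = 0.00140 S → |Z| = 1/|Y| = 715 Ω, ∠Z = −∠Y = -24.7°
I = V/|Z| = 26/715 = 36.4 mA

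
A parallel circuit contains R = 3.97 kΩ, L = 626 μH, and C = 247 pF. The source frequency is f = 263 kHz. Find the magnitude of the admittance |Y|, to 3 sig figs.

613 μS

ω = 2πf = 1.652e+06 rad/s
X_L = ωL = 1030 Ω
X_C = 1/(ωC) = 2450 Ω
Parallel: admittances add. Y = 1/R + 1/(jωL) + jωC
Y = (0.000252 − j0.000559) S
|Y| = 0.000613 S → |Z| = 1/|Y| = 1630 Ω, ∠Z = −∠Y = 65.7°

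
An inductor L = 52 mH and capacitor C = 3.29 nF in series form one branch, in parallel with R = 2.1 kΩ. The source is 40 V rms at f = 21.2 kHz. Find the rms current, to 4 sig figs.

ω = 2πf = 133200 rad/s
X_L = ωL = 6927 Ω
X_C = 1/(ωC) = 2282 Ω
Branch 1: Z₁ = R = 2100 Ω
Branch 2 (series LC): Z₂ = j(X_L − X_C) = j4645 Ω
Parallel: Z = Z₁Z₂/(Z₁+Z₂), |Z| = 1914 Ω, ∠Z = 24.33°
I = V/|Z| = 40/1914 = 20.90 mA

20.90 mA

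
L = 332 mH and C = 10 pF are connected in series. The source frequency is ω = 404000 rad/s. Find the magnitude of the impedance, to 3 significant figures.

X_L = ωL = 134000 Ω
X_C = 1/(ωC) = 248000 Ω
Net reactance X = X_L − X_C = -113000 Ω
Z = − j113000 Ω
|Z| = √(0² + 113000²) = 113000 Ω

113000 Ω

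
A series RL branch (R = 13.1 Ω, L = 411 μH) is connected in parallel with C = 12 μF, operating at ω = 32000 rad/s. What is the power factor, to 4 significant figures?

0.1093

X_L = ωL = 13.15 Ω
X_C = 1/(ωC) = 2.604 Ω
Branch 1 (R+jX_L): Z₁ = 13.10 + j13.15 Ω, |Z₁| = 18.56 Ω
Branch 2 (−jX_C): Z₂ = −j2.604 Ω
Parallel: Z = Z₁Z₂/(Z₁+Z₂), |Z| = 2.874 Ω, ∠Z = -83.73°
cos φ = cos(-83.73°) = 0.1093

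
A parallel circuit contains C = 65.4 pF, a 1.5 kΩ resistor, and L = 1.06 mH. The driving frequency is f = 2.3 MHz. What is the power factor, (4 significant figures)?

ω = 2πf = 1.445e+07 rad/s
X_L = ωL = 15320 Ω
X_C = 1/(ωC) = 1058 Ω
Parallel: admittances add. Y = 1/R + 1/(jωL) + jωC
Y = (0.0006667 + j0.0008798) S
|Y| = 0.001104 S → |Z| = 1/|Y| = 905.9 Ω, ∠Z = −∠Y = -52.85°
cos φ = cos(-52.85°) = 0.6039

0.6039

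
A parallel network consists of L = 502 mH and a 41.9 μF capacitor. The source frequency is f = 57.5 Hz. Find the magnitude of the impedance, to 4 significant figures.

103.9 Ω

ω = 2πf = 361.3 rad/s
X_L = ωL = 181.4 Ω
X_C = 1/(ωC) = 66.06 Ω
Parallel: admittances add. Y = 1/(jωL) + jωC
Y = (0 + j0.009624) S
|Y| = 0.009624 S → |Z| = 1/|Y| = 103.9 Ω, ∠Z = −∠Y = -90.00°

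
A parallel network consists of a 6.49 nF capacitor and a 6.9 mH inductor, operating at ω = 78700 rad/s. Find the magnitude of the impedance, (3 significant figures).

751 Ω

X_L = ωL = 543 Ω
X_C = 1/(ωC) = 1960 Ω
Parallel: admittances add. Y = 1/(jωL) + jωC
Y = (0 − j0.00133) S
|Y| = 0.00133 S → |Z| = 1/|Y| = 751 Ω, ∠Z = −∠Y = 90.0°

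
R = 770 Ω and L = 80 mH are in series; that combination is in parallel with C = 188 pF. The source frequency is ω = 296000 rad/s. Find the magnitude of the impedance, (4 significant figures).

X_L = ωL = 23680 Ω
X_C = 1/(ωC) = 17970 Ω
Branch 1 (R+jX_L): Z₁ = 770.0 + j23680 Ω, |Z₁| = 23690 Ω
Branch 2 (−jX_C): Z₂ = −j17970 Ω
Parallel: Z = Z₁Z₂/(Z₁+Z₂), |Z| = 73900 Ω, ∠Z = -84.18°

73900 Ω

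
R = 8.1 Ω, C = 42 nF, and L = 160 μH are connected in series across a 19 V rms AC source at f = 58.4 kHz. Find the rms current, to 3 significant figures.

1.87 A

ω = 2πf = 366900 rad/s
X_L = ωL = 58.7 Ω
X_C = 1/(ωC) = 64.9 Ω
Net reactance X = X_L − X_C = -6.18 Ω
Z = 8.10 − j6.18 Ω
|Z| = √(8.10² + 6.18²) = 10.2 Ω
I = V/|Z| = 19/10.2 = 1.87 A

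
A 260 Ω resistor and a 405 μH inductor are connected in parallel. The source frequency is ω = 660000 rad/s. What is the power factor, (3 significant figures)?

0.717

X_L = ωL = 267 Ω
Parallel: admittances add. Y = 1/R + 1/(jωL)
Y = (0.00385 − j0.00374) S
|Y| = 0.00537 S → |Z| = 1/|Y| = 186 Ω, ∠Z = −∠Y = 44.2°
cos φ = cos(44.2°) = 0.717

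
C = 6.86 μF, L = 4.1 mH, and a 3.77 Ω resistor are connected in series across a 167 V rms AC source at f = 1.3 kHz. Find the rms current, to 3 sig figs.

10.4 A

ω = 2πf = 8168 rad/s
X_L = ωL = 33.5 Ω
X_C = 1/(ωC) = 17.8 Ω
Net reactance X = X_L − X_C = 15.6 Ω
Z = 3.77 + j15.6 Ω
|Z| = √(3.77² + 15.6²) = 16.1 Ω
I = V/|Z| = 167/16.1 = 10.4 A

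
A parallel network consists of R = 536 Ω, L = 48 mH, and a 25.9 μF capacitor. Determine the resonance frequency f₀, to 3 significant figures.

ω₀ = 1/√(LC) = 1/√(0.048 × 2.59e-05) = 896.9 rad/s
f₀ = ω₀/(2π) = 143 Hz

143 Hz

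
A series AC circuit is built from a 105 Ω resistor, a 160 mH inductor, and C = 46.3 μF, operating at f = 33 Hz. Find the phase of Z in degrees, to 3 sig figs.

-34.1°

ω = 2πf = 207.3 rad/s
X_L = ωL = 33.2 Ω
X_C = 1/(ωC) = 104 Ω
Net reactance X = X_L − X_C = -71.0 Ω
Z = 105 − j71.0 Ω
|Z| = √(105² + 71.0²) = 127 Ω
∠Z = arctan(-71.0/105) = -34.1°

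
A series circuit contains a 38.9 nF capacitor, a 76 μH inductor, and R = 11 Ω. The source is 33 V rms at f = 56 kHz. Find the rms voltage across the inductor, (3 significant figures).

18.5 V

ω = 2πf = 351900 rad/s
X_L = ωL = 26.7 Ω
X_C = 1/(ωC) = 73.1 Ω
Net reactance X = X_L − X_C = -46.3 Ω
Z = 11.0 − j46.3 Ω
|Z| = √(11.0² + 46.3²) = 47.6 Ω
I = V/|Z| = 693 mA
V_L = I·|Z_L| = 0.693 × 26.7 = 18.5 V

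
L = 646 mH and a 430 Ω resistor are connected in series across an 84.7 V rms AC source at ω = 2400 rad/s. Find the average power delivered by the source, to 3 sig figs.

1.19 W

X_L = ωL = 1550 Ω
Z = 430 + j1550 Ω
|Z| = √(430² + 1550²) = 1610 Ω
∠Z = arctan(1550/430) = 74.5°
I = V/|Z| = 52.6 mA
P = VI cos φ = 84.7 × 0.0526 × cos(74.5°) = 1.19 W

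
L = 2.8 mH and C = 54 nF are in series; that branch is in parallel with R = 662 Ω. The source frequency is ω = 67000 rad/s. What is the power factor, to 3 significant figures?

0.133

X_L = ωL = 188 Ω
X_C = 1/(ωC) = 276 Ω
Branch 1: Z₁ = R = 662 Ω
Branch 2 (series LC): Z₂ = j(X_L − X_C) = −j88.8 Ω
Parallel: Z = Z₁Z₂/(Z₁+Z₂), |Z| = 88.0 Ω, ∠Z = -82.4°
cos φ = cos(-82.4°) = 0.133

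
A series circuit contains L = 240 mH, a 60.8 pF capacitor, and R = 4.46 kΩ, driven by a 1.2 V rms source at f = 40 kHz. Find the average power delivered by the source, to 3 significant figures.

ω = 2πf = 251300 rad/s
X_L = ωL = 60300 Ω
X_C = 1/(ωC) = 65400 Ω
Net reactance X = X_L − X_C = -5120 Ω
Z = 4460 − j5120 Ω
|Z| = √(4460² + 5120²) = 6790 Ω
∠Z = arctan(-5120/4460) = -49.0°
I = V/|Z| = 177 μA
P = VI cos φ = 1.2 × 0.000177 × cos(-49.0°) = 139 μW

139 μW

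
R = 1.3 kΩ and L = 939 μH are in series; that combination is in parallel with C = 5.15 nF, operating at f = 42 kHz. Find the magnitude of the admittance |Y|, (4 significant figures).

ω = 2πf = 263900 rad/s
X_L = ωL = 247.8 Ω
X_C = 1/(ωC) = 735.8 Ω
Branch 1 (R+jX_L): Z₁ = 1300 + j247.8 Ω, |Z₁| = 1323 Ω
Branch 2 (−jX_C): Z₂ = −j735.8 Ω
Parallel: Z = Z₁Z₂/(Z₁+Z₂), |Z| = 701.3 Ω, ∠Z = -58.63°
|Y| = 1/|Z| = 1.426 mS

1.426 mS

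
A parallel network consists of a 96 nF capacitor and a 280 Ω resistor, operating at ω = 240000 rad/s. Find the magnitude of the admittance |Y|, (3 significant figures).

23.3 mS

X_C = 1/(ωC) = 43.4 Ω
Parallel: admittances add. Y = 1/R + jωC
Y = (0.00357 + j0.0230) S
|Y| = 0.0233 S → |Z| = 1/|Y| = 42.9 Ω, ∠Z = −∠Y = -81.2°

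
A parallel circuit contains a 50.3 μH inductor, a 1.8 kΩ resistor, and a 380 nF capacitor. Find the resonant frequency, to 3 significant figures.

36.4 kHz

ω₀ = 1/√(LC) = 1/√(5.03e-05 × 3.8e-07) = 228700 rad/s
f₀ = ω₀/(2π) = 36.4 kHz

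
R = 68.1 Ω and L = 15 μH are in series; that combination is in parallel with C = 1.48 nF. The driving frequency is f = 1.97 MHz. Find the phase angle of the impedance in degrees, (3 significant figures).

ω = 2πf = 1.238e+07 rad/s
X_L = ωL = 186 Ω
X_C = 1/(ωC) = 54.6 Ω
Branch 1 (R+jX_L): Z₁ = 68.1 + j186 Ω, |Z₁| = 198 Ω
Branch 2 (−jX_C): Z₂ = −j54.6 Ω
Parallel: Z = Z₁Z₂/(Z₁+Z₂), |Z| = 73.1 Ω, ∠Z = -82.7°

-82.7°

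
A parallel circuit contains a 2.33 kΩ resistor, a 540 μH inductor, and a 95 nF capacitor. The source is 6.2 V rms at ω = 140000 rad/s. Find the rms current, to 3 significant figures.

2.70 mA

X_L = ωL = 75.6 Ω
X_C = 1/(ωC) = 75.2 Ω
Parallel: admittances add. Y = 1/R + 1/(jωL) + jωC
Y = (0.000429 + j7.25e-05) S
|Y| = 0.000435 S → |Z| = 1/|Y| = 2300 Ω, ∠Z = −∠Y = -9.59°
I = V/|Z| = 6.2/2300 = 2.70 mA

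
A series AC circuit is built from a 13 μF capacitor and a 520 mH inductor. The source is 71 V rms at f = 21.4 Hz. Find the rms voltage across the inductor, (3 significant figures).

ω = 2πf = 134.5 rad/s
X_L = ωL = 69.9 Ω
X_C = 1/(ωC) = 572 Ω
Net reactance X = X_L − X_C = -502 Ω
Z = − j502 Ω
|Z| = √(0² + 502²) = 502 Ω
I = V/|Z| = 141 mA
V_L = I·|Z_L| = 0.141 × 69.9 = 9.89 V

9.89 V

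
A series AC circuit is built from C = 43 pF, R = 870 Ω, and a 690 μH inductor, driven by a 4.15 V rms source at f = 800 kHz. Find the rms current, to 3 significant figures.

2.86 mA

ω = 2πf = 5.027e+06 rad/s
X_L = ωL = 3470 Ω
X_C = 1/(ωC) = 4630 Ω
Net reactance X = X_L − X_C = -1160 Ω
Z = 870 − j1160 Ω
|Z| = √(870² + 1160²) = 1450 Ω
I = V/|Z| = 4.15/1450 = 2.86 mA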